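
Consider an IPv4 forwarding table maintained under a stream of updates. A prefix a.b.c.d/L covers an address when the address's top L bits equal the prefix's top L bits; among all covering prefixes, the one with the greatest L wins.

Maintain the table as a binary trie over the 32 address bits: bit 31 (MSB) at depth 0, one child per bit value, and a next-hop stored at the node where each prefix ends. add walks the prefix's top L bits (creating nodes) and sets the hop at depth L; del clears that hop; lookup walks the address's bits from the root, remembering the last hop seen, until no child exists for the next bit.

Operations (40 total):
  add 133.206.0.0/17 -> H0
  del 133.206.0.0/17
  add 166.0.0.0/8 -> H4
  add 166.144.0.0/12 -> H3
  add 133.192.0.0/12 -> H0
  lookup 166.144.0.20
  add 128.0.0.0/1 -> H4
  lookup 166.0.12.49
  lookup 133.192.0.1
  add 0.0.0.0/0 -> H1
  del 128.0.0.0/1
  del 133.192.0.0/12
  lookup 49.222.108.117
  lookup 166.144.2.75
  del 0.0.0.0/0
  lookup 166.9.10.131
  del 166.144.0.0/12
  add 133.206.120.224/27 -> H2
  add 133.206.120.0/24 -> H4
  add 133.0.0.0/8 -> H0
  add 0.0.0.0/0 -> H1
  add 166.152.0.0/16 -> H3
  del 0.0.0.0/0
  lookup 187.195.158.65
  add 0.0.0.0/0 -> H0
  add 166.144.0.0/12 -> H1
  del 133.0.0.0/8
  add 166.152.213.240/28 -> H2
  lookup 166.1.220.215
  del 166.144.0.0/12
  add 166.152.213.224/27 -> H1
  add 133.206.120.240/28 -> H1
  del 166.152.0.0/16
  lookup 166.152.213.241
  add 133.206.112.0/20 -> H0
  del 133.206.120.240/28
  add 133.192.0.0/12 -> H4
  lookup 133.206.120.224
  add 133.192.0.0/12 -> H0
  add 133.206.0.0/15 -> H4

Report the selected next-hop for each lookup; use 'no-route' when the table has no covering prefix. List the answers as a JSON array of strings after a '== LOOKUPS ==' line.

Apply in order:
  add 133.206.0.0/17 -> H0 at depth 17
  del 133.206.0.0/17 (clear depth 17)
  add 166.0.0.0/8 -> H4 at depth 8
  add 166.144.0.0/12 -> H3 at depth 12
  add 133.192.0.0/12 -> H0 at depth 12
  lookup 166.144.0.20: bits 101001101001 walk d0:-→d1:-→d2:-→d3:-→d4:-→d5:-→d6:-→d7:-→d8:H4→d9:-→d10:-→d11:-→d12:H3 -> H3
  add 128.0.0.0/1 -> H4 at depth 1
  lookup 166.0.12.49: bits 10100110 walk d0:-→d1:H4→d2:-→d3:-→d4:-→d5:-→d6:-→d7:-→d8:H4 -> H4
  lookup 133.192.0.1: bits 100001011100 walk d0:-→d1:H4→d2:-→d3:-→d4:-→d5:-→d6:-→d7:-→d8:-→d9:-→d10:-→d11:-→d12:H0 -> H0
  add 0.0.0.0/0 -> H1 at depth 0
  del 128.0.0.0/1 (clear depth 1)
  del 133.192.0.0/12 (clear depth 12)
  lookup 49.222.108.117: bits ε walk d0:H1 -> H1
  lookup 166.144.2.75: bits 101001101001 walk d0:H1→d1:-→d2:-→d3:-→d4:-→d5:-→d6:-→d7:-→d8:H4→d9:-→d10:-→d11:-→d12:H3 -> H3
  del 0.0.0.0/0 (clear depth 0)
  lookup 166.9.10.131: bits 10100110 walk d0:-→d1:-→d2:-→d3:-→d4:-→d5:-→d6:-→d7:-→d8:H4 -> H4
  del 166.144.0.0/12 (clear depth 12)
  add 133.206.120.224/27 -> H2 at depth 27
  add 133.206.120.0/24 -> H4 at depth 24
  add 133.0.0.0/8 -> H0 at depth 8
  add 0.0.0.0/0 -> H1 at depth 0
  add 166.152.0.0/16 -> H3 at depth 16
  del 0.0.0.0/0 (clear depth 0)
  lookup 187.195.158.65: bits 101 walk d0:-→d1:-→d2:-→d3:- -> no-route
  add 0.0.0.0/0 -> H0 at depth 0
  add 166.144.0.0/12 -> H1 at depth 12
  del 133.0.0.0/8 (clear depth 8)
  add 166.152.213.240/28 -> H2 at depth 28
  lookup 166.1.220.215: bits 10100110 walk d0:H0→d1:-→d2:-→d3:-→d4:-→d5:-→d6:-→d7:-→d8:H4 -> H4
  del 166.144.0.0/12 (clear depth 12)
  add 166.152.213.224/27 -> H1 at depth 27
  add 133.206.120.240/28 -> H1 at depth 28
  del 166.152.0.0/16 (clear depth 16)
  lookup 166.152.213.241: bits 1010011010011000110101011111 walk d0:H0→d1:-→d2:-→d3:-→d4:-→d5:-→d6:-→d7:-→d8:H4→d9:-→d10:-→d11:-→d12:-→d13:-→d14:-→d15:-→d16:-→d17:-→d18:-→d19:-→d20:-→d21:-→d22:-→d23:-→d24:-→d25:-→d26:-→d27:H1→d28:H2 -> H2
  add 133.206.112.0/20 -> H0 at depth 20
  del 133.206.120.240/28 (clear depth 28)
  add 133.192.0.0/12 -> H4 at depth 12
  lookup 133.206.120.224: bits 100001011100111001111000111 walk d0:H0→d1:-→d2:-→d3:-→d4:-→d5:-→d6:-→d7:-→d8:-→d9:-→d10:-→d11:-→d12:H4→d13:-→d14:-→d15:-→d16:-→d17:-→d18:-→d19:-→d20:H0→d21:-→d22:-→d23:-→d24:H4→d25:-→d26:-→d27:H2 -> H2
  add 133.192.0.0/12 -> H0 at depth 12
  add 133.206.0.0/15 -> H4 at depth 15

== LOOKUPS ==
["H3","H4","H0","H1","H3","H4","no-route","H4","H2","H2"]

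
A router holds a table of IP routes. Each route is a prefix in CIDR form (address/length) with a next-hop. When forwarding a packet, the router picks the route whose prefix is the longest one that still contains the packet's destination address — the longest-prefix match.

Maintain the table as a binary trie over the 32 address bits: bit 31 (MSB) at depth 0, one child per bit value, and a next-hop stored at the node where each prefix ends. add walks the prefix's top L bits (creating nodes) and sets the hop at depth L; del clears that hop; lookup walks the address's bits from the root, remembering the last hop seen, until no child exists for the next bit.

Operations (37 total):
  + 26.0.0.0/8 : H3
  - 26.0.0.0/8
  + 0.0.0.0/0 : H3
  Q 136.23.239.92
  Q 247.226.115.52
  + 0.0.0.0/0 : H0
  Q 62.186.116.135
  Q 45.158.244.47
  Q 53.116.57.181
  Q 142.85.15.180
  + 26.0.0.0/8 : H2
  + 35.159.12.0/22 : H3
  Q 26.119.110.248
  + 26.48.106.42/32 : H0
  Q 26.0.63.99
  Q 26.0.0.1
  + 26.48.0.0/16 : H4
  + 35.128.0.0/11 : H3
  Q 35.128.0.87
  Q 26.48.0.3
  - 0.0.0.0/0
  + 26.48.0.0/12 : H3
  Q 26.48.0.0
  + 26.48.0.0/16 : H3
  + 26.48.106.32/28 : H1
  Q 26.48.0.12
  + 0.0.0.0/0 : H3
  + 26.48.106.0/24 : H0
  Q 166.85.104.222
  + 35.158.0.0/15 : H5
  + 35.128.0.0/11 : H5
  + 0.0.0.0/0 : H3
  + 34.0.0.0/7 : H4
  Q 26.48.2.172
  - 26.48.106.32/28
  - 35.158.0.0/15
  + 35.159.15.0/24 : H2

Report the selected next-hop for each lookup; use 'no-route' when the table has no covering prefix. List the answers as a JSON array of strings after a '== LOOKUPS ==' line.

Process each operation:
  add 26.0.0.0/8 -> H3 at depth 8
  del 26.0.0.0/8 (clear depth 8)
  add 0.0.0.0/0 -> H3 at depth 0
  Q 136.23.239.92: descend ε ; hops seen [H3] ; pick H3
  Q 247.226.115.52: descend ε ; hops seen [H3] ; pick H3
  add 0.0.0.0/0 -> H0 at depth 0
  Q 62.186.116.135: descend 00 ; hops seen [H0] ; pick H0
  Q 45.158.244.47: descend 00 ; hops seen [H0] ; pick H0
  Q 53.116.57.181: descend 00 ; hops seen [H0] ; pick H0
  Q 142.85.15.180: descend ε ; hops seen [H0] ; pick H0
  add 26.0.0.0/8 -> H2 at depth 8
  add 35.159.12.0/22 -> H3 at depth 22
  Q 26.119.110.248: descend 00011010 ; hops seen [H0,H2] ; pick H2
  add 26.48.106.42/32 -> H0 at depth 32
  Q 26.0.63.99: descend 0001101000 ; hops seen [H0,H2] ; pick H2
  Q 26.0.0.1: descend 0001101000 ; hops seen [H0,H2] ; pick H2
  add 26.48.0.0/16 -> H4 at depth 16
  add 35.128.0.0/11 -> H3 at depth 11
  Q 35.128.0.87: descend 00100011100 ; hops seen [H0,H3] ; pick H3
  Q 26.48.0.3: descend 00011010001100000 ; hops seen [H0,H2,H4] ; pick H4
  del 0.0.0.0/0 (clear depth 0)
  add 26.48.0.0/12 -> H3 at depth 12
  Q 26.48.0.0: descend 00011010001100000 ; hops seen [H2,H3,H4] ; pick H4
  add 26.48.0.0/16 -> H3 at depth 16
  add 26.48.106.32/28 -> H1 at depth 28
  Q 26.48.0.12: descend 00011010001100000 ; hops seen [H2,H3,H3] ; pick H3
  add 0.0.0.0/0 -> H3 at depth 0
  add 26.48.106.0/24 -> H0 at depth 24
  Q 166.85.104.222: descend ε ; hops seen [H3] ; pick H3
  add 35.158.0.0/15 -> H5 at depth 15
  add 35.128.0.0/11 -> H5 at depth 11
  add 0.0.0.0/0 -> H3 at depth 0
  add 34.0.0.0/7 -> H4 at depth 7
  Q 26.48.2.172: descend 00011010001100000 ; hops seen [H3,H2,H3,H3] ; pick H3
  del 26.48.106.32/28 (clear depth 28)
  del 35.158.0.0/15 (clear depth 15)
  add 35.159.15.0/24 -> H2 at depth 24

== LOOKUPS ==
["H3","H3","H0","H0","H0","H0","H2","H2","H2","H3","H4","H4","H3","H3","H3"]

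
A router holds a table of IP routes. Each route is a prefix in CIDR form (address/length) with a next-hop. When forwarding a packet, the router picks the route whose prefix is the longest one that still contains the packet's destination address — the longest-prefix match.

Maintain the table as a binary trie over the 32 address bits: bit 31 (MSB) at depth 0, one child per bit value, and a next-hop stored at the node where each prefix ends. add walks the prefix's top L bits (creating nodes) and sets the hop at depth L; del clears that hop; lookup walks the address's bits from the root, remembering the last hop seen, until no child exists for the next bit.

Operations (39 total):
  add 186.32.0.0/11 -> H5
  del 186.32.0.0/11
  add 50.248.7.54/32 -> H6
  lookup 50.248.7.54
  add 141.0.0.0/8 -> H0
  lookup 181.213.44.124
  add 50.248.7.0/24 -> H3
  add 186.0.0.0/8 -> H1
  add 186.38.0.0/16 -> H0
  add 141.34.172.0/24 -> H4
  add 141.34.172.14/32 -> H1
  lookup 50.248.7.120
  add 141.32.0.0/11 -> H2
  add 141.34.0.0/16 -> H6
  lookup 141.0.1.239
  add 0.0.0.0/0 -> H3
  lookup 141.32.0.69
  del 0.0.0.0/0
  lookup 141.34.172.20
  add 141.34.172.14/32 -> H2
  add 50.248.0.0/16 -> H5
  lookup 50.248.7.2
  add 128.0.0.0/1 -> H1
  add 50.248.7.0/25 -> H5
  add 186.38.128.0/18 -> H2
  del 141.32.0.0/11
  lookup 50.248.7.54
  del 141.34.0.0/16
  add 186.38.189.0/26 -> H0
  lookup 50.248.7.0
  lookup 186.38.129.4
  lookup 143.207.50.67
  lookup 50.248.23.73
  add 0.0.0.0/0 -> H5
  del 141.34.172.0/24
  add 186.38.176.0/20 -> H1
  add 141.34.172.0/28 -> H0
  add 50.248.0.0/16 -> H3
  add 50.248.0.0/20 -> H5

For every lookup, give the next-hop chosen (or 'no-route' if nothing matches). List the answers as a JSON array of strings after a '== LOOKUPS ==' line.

Trace:
  add 186.32.0.0/11 -> H5 at depth 11
  - 186.32.0.0/11 clear@11
  add 50.248.7.54/32 -> H6 at depth 32
  ? 50.248.7.54  path d0:-→d1:-→d2:-→d3:-→d4:-→d5:-→d6:-→d7:-→d8:-→d9:-→d10:-→d11:-→d12:-→d13:-→d14:-→d15:-→d16:-→d17:-→d18:-→d19:-→d20:-→d21:-→d22:-→d23:-→d24:-→d25:-→d26:-→d27:-→d28:-→d29:-→d30:-→d31:-→d32:H6  best=H6
  add 141.0.0.0/8 -> H0 at depth 8
  ? 181.213.44.124  path d0:-→d1:-→d2:-→d3:-→d4:-  best=no-route
  add 50.248.7.0/24 -> H3 at depth 24
  add 186.0.0.0/8 -> H1 at depth 8
  add 186.38.0.0/16 -> H0 at depth 16
  add 141.34.172.0/24 -> H4 at depth 24
  add 141.34.172.14/32 -> H1 at depth 32
  ? 50.248.7.120  path d0:-→d1:-→d2:-→d3:-→d4:-→d5:-→d6:-→d7:-→d8:-→d9:-→d10:-→d11:-→d12:-→d13:-→d14:-→d15:-→d16:-→d17:-→d18:-→d19:-→d20:-→d21:-→d22:-→d23:-→d24:H3→d25:-  best=H3
  add 141.32.0.0/11 -> H2 at depth 11
  add 141.34.0.0/16 -> H6 at depth 16
  ? 141.0.1.239  path d0:-→d1:-→d2:-→d3:-→d4:-→d5:-→d6:-→d7:-→d8:H0→d9:-→d10:-  best=H0
  add 0.0.0.0/0 -> H3 at depth 0
  ? 141.32.0.69  path d0:H3→d1:-→d2:-→d3:-→d4:-→d5:-→d6:-→d7:-→d8:H0→d9:-→d10:-→d11:H2→d12:-→d13:-→d14:-  best=H2
  - 0.0.0.0/0 clear@0
  ? 141.34.172.20  path d0:-→d1:-→d2:-→d3:-→d4:-→d5:-→d6:-→d7:-→d8:H0→d9:-→d10:-→d11:H2→d12:-→d13:-→d14:-→d15:-→d16:H6→d17:-→d18:-→d19:-→d20:-→d21:-→d22:-→d23:-→d24:H4→d25:-→d26:-→d27:-  best=H4
  add 141.34.172.14/32 -> H2 at depth 32
  add 50.248.0.0/16 -> H5 at depth 16
  ? 50.248.7.2  path d0:-→d1:-→d2:-→d3:-→d4:-→d5:-→d6:-→d7:-→d8:-→d9:-→d10:-→d11:-→d12:-→d13:-→d14:-→d15:-→d16:H5→d17:-→d18:-→d19:-→d20:-→d21:-→d22:-→d23:-→d24:H3→d25:-→d26:-  best=H3
  add 128.0.0.0/1 -> H1 at depth 1
  add 50.248.7.0/25 -> H5 at depth 25
  add 186.38.128.0/18 -> H2 at depth 18
  - 141.32.0.0/11 clear@11
  ? 50.248.7.54  path d0:-→d1:-→d2:-→d3:-→d4:-→d5:-→d6:-→d7:-→d8:-→d9:-→d10:-→d11:-→d12:-→d13:-→d14:-→d15:-→d16:H5→d17:-→d18:-→d19:-→d20:-→d21:-→d22:-→d23:-→d24:H3→d25:H5→d26:-→d27:-→d28:-→d29:-→d30:-→d31:-→d32:H6  best=H6
  - 141.34.0.0/16 clear@16
  add 186.38.189.0/26 -> H0 at depth 26
  ? 50.248.7.0  path d0:-→d1:-→d2:-→d3:-→d4:-→d5:-→d6:-→d7:-→d8:-→d9:-→d10:-→d11:-→d12:-→d13:-→d14:-→d15:-→d16:H5→d17:-→d18:-→d19:-→d20:-→d21:-→d22:-→d23:-→d24:H3→d25:H5→d26:-  best=H5
  ? 186.38.129.4  path d0:-→d1:H1→d2:-→d3:-→d4:-→d5:-→d6:-→d7:-→d8:H1→d9:-→d10:-→d11:-→d12:-→d13:-→d14:-→d15:-→d16:H0→d17:-→d18:H2  best=H2
  ? 143.207.50.67  path d0:-→d1:H1→d2:-→d3:-→d4:-→d5:-→d6:-  best=H1
  ? 50.248.23.73  path d0:-→d1:-→d2:-→d3:-→d4:-→d5:-→d6:-→d7:-→d8:-→d9:-→d10:-→d11:-→d12:-→d13:-→d14:-→d15:-→d16:H5→d17:-→d18:-→d19:-  best=H5
  add 0.0.0.0/0 -> H5 at depth 0
  - 141.34.172.0/24 clear@24
  add 186.38.176.0/20 -> H1 at depth 20
  add 141.34.172.0/28 -> H0 at depth 28
  add 50.248.0.0/16 -> H3 at depth 16
  add 50.248.0.0/20 -> H5 at depth 20

== LOOKUPS ==
["H6","no-route","H3","H0","H2","H4","H3","H6","H5","H2","H1","H5"]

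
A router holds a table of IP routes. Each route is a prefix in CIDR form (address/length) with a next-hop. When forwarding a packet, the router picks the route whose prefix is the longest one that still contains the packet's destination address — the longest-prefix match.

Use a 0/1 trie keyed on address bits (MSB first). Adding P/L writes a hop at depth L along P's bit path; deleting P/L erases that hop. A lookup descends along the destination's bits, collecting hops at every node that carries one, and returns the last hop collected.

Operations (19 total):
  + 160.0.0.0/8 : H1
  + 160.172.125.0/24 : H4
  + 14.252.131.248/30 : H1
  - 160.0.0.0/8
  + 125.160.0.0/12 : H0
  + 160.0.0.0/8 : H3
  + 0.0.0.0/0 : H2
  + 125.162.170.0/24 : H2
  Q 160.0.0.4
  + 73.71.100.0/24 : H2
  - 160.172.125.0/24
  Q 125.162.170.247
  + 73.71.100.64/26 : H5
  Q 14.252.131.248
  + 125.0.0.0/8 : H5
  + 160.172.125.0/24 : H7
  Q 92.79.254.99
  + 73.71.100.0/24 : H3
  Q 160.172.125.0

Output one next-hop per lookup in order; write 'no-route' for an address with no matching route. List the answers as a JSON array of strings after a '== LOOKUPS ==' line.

Process each operation:
  add 160.0.0.0/8 -> H1 at depth 8
  add 160.172.125.0/24 -> H4 at depth 24
  add 14.252.131.248/30 -> H1 at depth 30
  del 160.0.0.0/8 (clear depth 8)
  add 125.160.0.0/12 -> H0 at depth 12
  add 160.0.0.0/8 -> H3 at depth 8
  add 0.0.0.0/0 -> H2 at depth 0
  add 125.162.170.0/24 -> H2 at depth 24
  ? 160.0.0.4  path d0:H2→d1:-→d2:-→d3:-→d4:-→d5:-→d6:-→d7:-→d8:H3  best=H3
  add 73.71.100.0/24 -> H2 at depth 24
  del 160.172.125.0/24 (clear depth 24)
  ? 125.162.170.247  path d0:H2→d1:-→d2:-→d3:-→d4:-→d5:-→d6:-→d7:-→d8:-→d9:-→d10:-→d11:-→d12:H0→d13:-→d14:-→d15:-→d16:-→d17:-→d18:-→d19:-→d20:-→d21:-→d22:-→d23:-→d24:H2  best=H2
  add 73.71.100.64/26 -> H5 at depth 26
  ? 14.252.131.248  path d0:H2→d1:-→d2:-→d3:-→d4:-→d5:-→d6:-→d7:-→d8:-→d9:-→d10:-→d11:-→d12:-→d13:-→d14:-→d15:-→d16:-→d17:-→d18:-→d19:-→d20:-→d21:-→d22:-→d23:-→d24:-→d25:-→d26:-→d27:-→d28:-→d29:-→d30:H1  best=H1
  add 125.0.0.0/8 -> H5 at depth 8
  add 160.172.125.0/24 -> H7 at depth 24
  ? 92.79.254.99  path d0:H2→d1:-→d2:-→d3:-  best=H2
  add 73.71.100.0/24 -> H3 at depth 24
  ? 160.172.125.0  path d0:H2→d1:-→d2:-→d3:-→d4:-→d5:-→d6:-→d7:-→d8:H3→d9:-→d10:-→d11:-→d12:-→d13:-→d14:-→d15:-→d16:-→d17:-→d18:-→d19:-→d20:-→d21:-→d22:-→d23:-→d24:H7  best=H7

== LOOKUPS ==
["H3","H2","H1","H2","H7"]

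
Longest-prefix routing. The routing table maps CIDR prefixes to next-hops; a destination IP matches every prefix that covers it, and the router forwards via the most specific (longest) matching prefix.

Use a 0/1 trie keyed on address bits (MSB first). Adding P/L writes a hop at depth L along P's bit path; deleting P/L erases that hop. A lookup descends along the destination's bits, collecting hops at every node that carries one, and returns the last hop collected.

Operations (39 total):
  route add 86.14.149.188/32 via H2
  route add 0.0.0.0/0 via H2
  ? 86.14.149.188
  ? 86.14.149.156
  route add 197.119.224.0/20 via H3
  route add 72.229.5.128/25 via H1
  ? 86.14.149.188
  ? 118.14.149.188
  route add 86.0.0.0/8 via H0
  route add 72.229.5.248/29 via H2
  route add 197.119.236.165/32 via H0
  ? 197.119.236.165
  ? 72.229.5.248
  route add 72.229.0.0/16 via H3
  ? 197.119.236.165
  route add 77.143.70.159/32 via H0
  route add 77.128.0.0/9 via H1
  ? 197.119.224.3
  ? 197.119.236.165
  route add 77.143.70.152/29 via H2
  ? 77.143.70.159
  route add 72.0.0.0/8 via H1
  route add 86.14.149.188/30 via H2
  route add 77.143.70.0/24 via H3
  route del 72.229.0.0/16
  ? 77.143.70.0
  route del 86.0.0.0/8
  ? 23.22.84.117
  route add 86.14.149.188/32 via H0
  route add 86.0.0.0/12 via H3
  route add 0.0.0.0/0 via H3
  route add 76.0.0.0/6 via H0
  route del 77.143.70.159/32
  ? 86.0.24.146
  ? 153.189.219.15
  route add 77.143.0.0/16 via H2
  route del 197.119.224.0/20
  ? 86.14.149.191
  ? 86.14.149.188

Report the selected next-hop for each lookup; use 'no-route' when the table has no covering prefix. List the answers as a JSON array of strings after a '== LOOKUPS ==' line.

Process each operation:
  add 86.14.149.188/32 -> H2 at depth 32
  add 0.0.0.0/0 -> H2 at depth 0
  lookup 86.14.149.188: bits 01010110000011101001010110111100 walk d0:H2→d1:-→d2:-→d3:-→d4:-→d5:-→d6:-→d7:-→d8:-→d9:-→d10:-→d11:-→d12:-→d13:-→d14:-→d15:-→d16:-→d17:-→d18:-→d19:-→d20:-→d21:-→d22:-→d23:-→d24:-→d25:-→d26:-→d27:-→d28:-→d29:-→d30:-→d31:-→d32:H2 -> H2
  lookup 86.14.149.156: bits 01010110000011101001010110 walk d0:H2→d1:-→d2:-→d3:-→d4:-→d5:-→d6:-→d7:-→d8:-→d9:-→d10:-→d11:-→d12:-→d13:-→d14:-→d15:-→d16:-→d17:-→d18:-→d19:-→d20:-→d21:-→d22:-→d23:-→d24:-→d25:-→d26:- -> H2
  add 197.119.224.0/20 -> H3 at depth 20
  add 72.229.5.128/25 -> H1 at depth 25
  lookup 86.14.149.188: bits 01010110000011101001010110111100 walk d0:H2→d1:-→d2:-→d3:-→d4:-→d5:-→d6:-→d7:-→d8:-→d9:-→d10:-→d11:-→d12:-→d13:-→d14:-→d15:-→d16:-→d17:-→d18:-→d19:-→d20:-→d21:-→d22:-→d23:-→d24:-→d25:-→d26:-→d27:-→d28:-→d29:-→d30:-→d31:-→d32:H2 -> H2
  lookup 118.14.149.188: bits 01 walk d0:H2→d1:-→d2:- -> H2
  add 86.0.0.0/8 -> H0 at depth 8
  add 72.229.5.248/29 -> H2 at depth 29
  add 197.119.236.165/32 -> H0 at depth 32
  lookup 197.119.236.165: bits 11000101011101111110110010100101 walk d0:H2→d1:-→d2:-→d3:-→d4:-→d5:-→d6:-→d7:-→d8:-→d9:-→d10:-→d11:-→d12:-→d13:-→d14:-→d15:-→d16:-→d17:-→d18:-→d19:-→d20:H3→d21:-→d22:-→d23:-→d24:-→d25:-→d26:-→d27:-→d28:-→d29:-→d30:-→d31:-→d32:H0 -> H0
  lookup 72.229.5.248: bits 01001000111001010000010111111 walk d0:H2→d1:-→d2:-→d3:-→d4:-→d5:-→d6:-→d7:-→d8:-→d9:-→d10:-→d11:-→d12:-→d13:-→d14:-→d15:-→d16:-→d17:-→d18:-→d19:-→d20:-→d21:-→d22:-→d23:-→d24:-→d25:H1→d26:-→d27:-→d28:-→d29:H2 -> H2
  add 72.229.0.0/16 -> H3 at depth 16
  lookup 197.119.236.165: bits 11000101011101111110110010100101 walk d0:H2→d1:-→d2:-→d3:-→d4:-→d5:-→d6:-→d7:-→d8:-→d9:-→d10:-→d11:-→d12:-→d13:-→d14:-→d15:-→d16:-→d17:-→d18:-→d19:-→d20:H3→d21:-→d22:-→d23:-→d24:-→d25:-→d26:-→d27:-→d28:-→d29:-→d30:-→d31:-→d32:H0 -> H0
  add 77.143.70.159/32 -> H0 at depth 32
  add 77.128.0.0/9 -> H1 at depth 9
  lookup 197.119.224.3: bits 11000101011101111110 walk d0:H2→d1:-→d2:-→d3:-→d4:-→d5:-→d6:-→d7:-→d8:-→d9:-→d10:-→d11:-→d12:-→d13:-→d14:-→d15:-→d16:-→d17:-→d18:-→d19:-→d20:H3 -> H3
  lookup 197.119.236.165: bits 11000101011101111110110010100101 walk d0:H2→d1:-→d2:-→d3:-→d4:-→d5:-→d6:-→d7:-→d8:-→d9:-→d10:-→d11:-→d12:-→d13:-→d14:-→d15:-→d16:-→d17:-→d18:-→d19:-→d20:H3→d21:-→d22:-→d23:-→d24:-→d25:-→d26:-→d27:-→d28:-→d29:-→d30:-→d31:-→d32:H0 -> H0
  add 77.143.70.152/29 -> H2 at depth 29
  lookup 77.143.70.159: bits 01001101100011110100011010011111 walk d0:H2→d1:-→d2:-→d3:-→d4:-→d5:-→d6:-→d7:-→d8:-→d9:H1→d10:-→d11:-→d12:-→d13:-→d14:-→d15:-→d16:-→d17:-→d18:-→d19:-→d20:-→d21:-→d22:-→d23:-→d24:-→d25:-→d26:-→d27:-→d28:-→d29:H2→d30:-→d31:-→d32:H0 -> H0
  add 72.0.0.0/8 -> H1 at depth 8
  add 86.14.149.188/30 -> H2 at depth 30
  add 77.143.70.0/24 -> H3 at depth 24
  - 72.229.0.0/16 clear@16
  lookup 77.143.70.0: bits 010011011000111101000110 walk d0:H2→d1:-→d2:-→d3:-→d4:-→d5:-→d6:-→d7:-→d8:-→d9:H1→d10:-→d11:-→d12:-→d13:-→d14:-→d15:-→d16:-→d17:-→d18:-→d19:-→d20:-→d21:-→d22:-→d23:-→d24:H3 -> H3
  - 86.0.0.0/8 clear@8
  lookup 23.22.84.117: bits 0 walk d0:H2→d1:- -> H2
  add 86.14.149.188/32 -> H0 at depth 32
  add 86.0.0.0/12 -> H3 at depth 12
  add 0.0.0.0/0 -> H3 at depth 0
  add 76.0.0.0/6 -> H0 at depth 6
  - 77.143.70.159/32 clear@32
  lookup 86.0.24.146: bits 010101100000 walk d0:H3→d1:-→d2:-→d3:-→d4:-→d5:-→d6:-→d7:-→d8:-→d9:-→d10:-→d11:-→d12:H3 -> H3
  lookup 153.189.219.15: bits 1 walk d0:H3→d1:- -> H3
  add 77.143.0.0/16 -> H2 at depth 16
  - 197.119.224.0/20 clear@20
  lookup 86.14.149.191: bits 010101100000111010010101101111 walk d0:H3→d1:-→d2:-→d3:-→d4:-→d5:-→d6:-→d7:-→d8:-→d9:-→d10:-→d11:-→d12:H3→d13:-→d14:-→d15:-→d16:-→d17:-→d18:-→d19:-→d20:-→d21:-→d22:-→d23:-→d24:-→d25:-→d26:-→d27:-→d28:-→d29:-→d30:H2 -> H2
  lookup 86.14.149.188: bits 01010110000011101001010110111100 walk d0:H3→d1:-→d2:-→d3:-→d4:-→d5:-→d6:-→d7:-→d8:-→d9:-→d10:-→d11:-→d12:H3→d13:-→d14:-→d15:-→d16:-→d17:-→d18:-→d19:-→d20:-→d21:-→d22:-→d23:-→d24:-→d25:-→d26:-→d27:-→d28:-→d29:-→d30:H2→d31:-→d32:H0 -> H0

== LOOKUPS ==
["H2","H2","H2","H2","H0","H2","H0","H3","H0","H0","H3","H2","H3","H3","H2","H0"]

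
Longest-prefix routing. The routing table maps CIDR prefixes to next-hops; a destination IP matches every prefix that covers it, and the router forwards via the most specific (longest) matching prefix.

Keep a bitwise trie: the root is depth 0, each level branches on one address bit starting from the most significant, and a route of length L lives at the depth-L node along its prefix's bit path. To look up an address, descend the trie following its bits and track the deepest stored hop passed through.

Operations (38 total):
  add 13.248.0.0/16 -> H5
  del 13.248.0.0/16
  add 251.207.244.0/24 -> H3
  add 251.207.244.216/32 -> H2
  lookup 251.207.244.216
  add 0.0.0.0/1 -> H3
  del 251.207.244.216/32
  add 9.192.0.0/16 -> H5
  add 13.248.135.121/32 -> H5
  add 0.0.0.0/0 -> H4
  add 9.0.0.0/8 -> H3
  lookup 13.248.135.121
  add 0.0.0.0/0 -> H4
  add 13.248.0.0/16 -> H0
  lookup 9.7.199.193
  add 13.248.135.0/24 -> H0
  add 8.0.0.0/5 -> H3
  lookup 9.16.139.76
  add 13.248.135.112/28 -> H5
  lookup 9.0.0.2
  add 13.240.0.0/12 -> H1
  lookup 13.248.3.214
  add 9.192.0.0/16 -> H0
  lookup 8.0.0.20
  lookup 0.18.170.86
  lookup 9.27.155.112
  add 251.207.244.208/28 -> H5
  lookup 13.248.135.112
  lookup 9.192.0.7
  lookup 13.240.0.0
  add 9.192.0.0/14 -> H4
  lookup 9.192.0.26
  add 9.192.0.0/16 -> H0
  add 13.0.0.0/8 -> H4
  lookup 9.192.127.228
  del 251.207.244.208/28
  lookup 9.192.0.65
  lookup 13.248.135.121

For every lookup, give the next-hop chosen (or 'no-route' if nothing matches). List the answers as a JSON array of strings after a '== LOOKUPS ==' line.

Process each operation:
  + 13.248.0.0/16 (H5) depth=16
  del 13.248.0.0/16 (clear depth 16)
  + 251.207.244.0/24 (H3) depth=24
  + 251.207.244.216/32 (H2) depth=32
  Q 251.207.244.216: descend 11111011110011111111010011011000 ; hops seen [H3,H2] ; pick H2
  + 0.0.0.0/1 (H3) depth=1
  del 251.207.244.216/32 (clear depth 32)
  + 9.192.0.0/16 (H5) depth=16
  + 13.248.135.121/32 (H5) depth=32
  + 0.0.0.0/0 (H4) depth=0
  + 9.0.0.0/8 (H3) depth=8
  Q 13.248.135.121: descend 00001101111110001000011101111001 ; hops seen [H4,H3,H5] ; pick H5
  + 0.0.0.0/0 (H4) depth=0
  + 13.248.0.0/16 (H0) depth=16
  Q 9.7.199.193: descend 00001001 ; hops seen [H4,H3,H3] ; pick H3
  + 13.248.135.0/24 (H0) depth=24
  + 8.0.0.0/5 (H3) depth=5
  Q 9.16.139.76: descend 00001001 ; hops seen [H4,H3,H3,H3] ; pick H3
  + 13.248.135.112/28 (H5) depth=28
  Q 9.0.0.2: descend 00001001 ; hops seen [H4,H3,H3,H3] ; pick H3
  + 13.240.0.0/12 (H1) depth=12
  Q 13.248.3.214: descend 0000110111111000 ; hops seen [H4,H3,H3,H1,H0] ; pick H0
  + 9.192.0.0/16 (H0) depth=16
  Q 8.0.0.20: descend 0000100 ; hops seen [H4,H3,H3] ; pick H3
  Q 0.18.170.86: descend 0000 ; hops seen [H4,H3] ; pick H3
  Q 9.27.155.112: descend 00001001 ; hops seen [H4,H3,H3,H3] ; pick H3
  + 251.207.244.208/28 (H5) depth=28
  Q 13.248.135.112: descend 0000110111111000100001110111 ; hops seen [H4,H3,H3,H1,H0,H0,H5] ; pick H5
  Q 9.192.0.7: descend 0000100111000000 ; hops seen [H4,H3,H3,H3,H0] ; pick H0
  Q 13.240.0.0: descend 000011011111 ; hops seen [H4,H3,H3,H1] ; pick H1
  + 9.192.0.0/14 (H4) depth=14
  Q 9.192.0.26: descend 0000100111000000 ; hops seen [H4,H3,H3,H3,H4,H0] ; pick H0
  + 9.192.0.0/16 (H0) depth=16
  + 13.0.0.0/8 (H4) depth=8
  Q 9.192.127.228: descend 0000100111000000 ; hops seen [H4,H3,H3,H3,H4,H0] ; pick H0
  del 251.207.244.208/28 (clear depth 28)
  Q 9.192.0.65: descend 0000100111000000 ; hops seen [H4,H3,H3,H3,H4,H0] ; pick H0
  Q 13.248.135.121: descend 00001101111110001000011101111001 ; hops seen [H4,H3,H3,H4,H1,H0,H0,H5,H5] ; pick H5

== LOOKUPS ==
["H2","H5","H3","H3","H3","H0","H3","H3","H3","H5","H0","H1","H0","H0","H0","H5"]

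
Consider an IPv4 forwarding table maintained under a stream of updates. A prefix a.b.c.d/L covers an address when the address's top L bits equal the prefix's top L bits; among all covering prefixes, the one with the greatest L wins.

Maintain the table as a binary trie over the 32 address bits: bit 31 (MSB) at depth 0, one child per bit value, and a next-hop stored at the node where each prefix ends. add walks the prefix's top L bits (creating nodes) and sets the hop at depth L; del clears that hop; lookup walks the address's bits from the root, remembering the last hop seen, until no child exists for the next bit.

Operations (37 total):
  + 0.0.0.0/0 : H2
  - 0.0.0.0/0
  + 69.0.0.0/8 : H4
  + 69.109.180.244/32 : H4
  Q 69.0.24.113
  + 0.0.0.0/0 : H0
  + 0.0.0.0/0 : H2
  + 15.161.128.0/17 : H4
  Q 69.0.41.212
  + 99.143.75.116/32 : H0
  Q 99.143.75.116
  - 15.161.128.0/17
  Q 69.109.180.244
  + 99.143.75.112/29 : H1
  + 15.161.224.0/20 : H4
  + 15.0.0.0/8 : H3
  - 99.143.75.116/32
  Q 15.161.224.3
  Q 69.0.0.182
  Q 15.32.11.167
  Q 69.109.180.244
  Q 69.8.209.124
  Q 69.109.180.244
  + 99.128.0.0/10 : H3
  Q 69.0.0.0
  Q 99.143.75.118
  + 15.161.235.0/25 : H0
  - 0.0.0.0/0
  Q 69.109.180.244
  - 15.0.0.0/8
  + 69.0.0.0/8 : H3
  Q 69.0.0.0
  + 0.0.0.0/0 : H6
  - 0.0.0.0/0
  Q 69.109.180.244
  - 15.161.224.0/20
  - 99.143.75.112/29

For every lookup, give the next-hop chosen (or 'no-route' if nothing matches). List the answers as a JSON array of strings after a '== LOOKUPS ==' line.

Trace:
  add 0.0.0.0/0 -> H2 at depth 0
  del 0.0.0.0/0 (clear depth 0)
  add 69.0.0.0/8 -> H4 at depth 8
  add 69.109.180.244/32 -> H4 at depth 32
  ? 69.0.24.113  path d0:-→d1:-→d2:-→d3:-→d4:-→d5:-→d6:-→d7:-→d8:H4→d9:-  best=H4
  add 0.0.0.0/0 -> H0 at depth 0
  add 0.0.0.0/0 -> H2 at depth 0
  add 15.161.128.0/17 -> H4 at depth 17
  ? 69.0.41.212  path d0:H2→d1:-→d2:-→d3:-→d4:-→d5:-→d6:-→d7:-→d8:H4→d9:-  best=H4
  add 99.143.75.116/32 -> H0 at depth 32
  ? 99.143.75.116  path d0:H2→d1:-→d2:-→d3:-→d4:-→d5:-→d6:-→d7:-→d8:-→d9:-→d10:-→d11:-→d12:-→d13:-→d14:-→d15:-→d16:-→d17:-→d18:-→d19:-→d20:-→d21:-→d22:-→d23:-→d24:-→d25:-→d26:-→d27:-→d28:-→d29:-→d30:-→d31:-→d32:H0  best=H0
  del 15.161.128.0/17 (clear depth 17)
  ? 69.109.180.244  path d0:H2→d1:-→d2:-→d3:-→d4:-→d5:-→d6:-→d7:-→d8:H4→d9:-→d10:-→d11:-→d12:-→d13:-→d14:-→d15:-→d16:-→d17:-→d18:-→d19:-→d20:-→d21:-→d22:-→d23:-→d24:-→d25:-→d26:-→d27:-→d28:-→d29:-→d30:-→d31:-→d32:H4  best=H4
  add 99.143.75.112/29 -> H1 at depth 29
  add 15.161.224.0/20 -> H4 at depth 20
  add 15.0.0.0/8 -> H3 at depth 8
  del 99.143.75.116/32 (clear depth 32)
  ? 15.161.224.3  path d0:H2→d1:-→d2:-→d3:-→d4:-→d5:-→d6:-→d7:-→d8:H3→d9:-→d10:-→d11:-→d12:-→d13:-→d14:-→d15:-→d16:-→d17:-→d18:-→d19:-→d20:H4  best=H4
  ? 69.0.0.182  path d0:H2→d1:-→d2:-→d3:-→d4:-→d5:-→d6:-→d7:-→d8:H4→d9:-  best=H4
  ? 15.32.11.167  path d0:H2→d1:-→d2:-→d3:-→d4:-→d5:-→d6:-→d7:-→d8:H3  best=H3
  ? 69.109.180.244  path d0:H2→d1:-→d2:-→d3:-→d4:-→d5:-→d6:-→d7:-→d8:H4→d9:-→d10:-→d11:-→d12:-→d13:-→d14:-→d15:-→d16:-→d17:-→d18:-→d19:-→d20:-→d21:-→d22:-→d23:-→d24:-→d25:-→d26:-→d27:-→d28:-→d29:-→d30:-→d31:-→d32:H4  best=H4
  ? 69.8.209.124  path d0:H2→d1:-→d2:-→d3:-→d4:-→d5:-→d6:-→d7:-→d8:H4→d9:-  best=H4
  ? 69.109.180.244  path d0:H2→d1:-→d2:-→d3:-→d4:-→d5:-→d6:-→d7:-→d8:H4→d9:-→d10:-→d11:-→d12:-→d13:-→d14:-→d15:-→d16:-→d17:-→d18:-→d19:-→d20:-→d21:-→d22:-→d23:-→d24:-→d25:-→d26:-→d27:-→d28:-→d29:-→d30:-→d31:-→d32:H4  best=H4
  add 99.128.0.0/10 -> H3 at depth 10
  ? 69.0.0.0  path d0:H2→d1:-→d2:-→d3:-→d4:-→d5:-→d6:-→d7:-→d8:H4→d9:-  best=H4
  ? 99.143.75.118  path d0:H2→d1:-→d2:-→d3:-→d4:-→d5:-→d6:-→d7:-→d8:-→d9:-→d10:H3→d11:-→d12:-→d13:-→d14:-→d15:-→d16:-→d17:-→d18:-→d19:-→d20:-→d21:-→d22:-→d23:-→d24:-→d25:-→d26:-→d27:-→d28:-→d29:H1→d30:-  best=H1
  add 15.161.235.0/25 -> H0 at depth 25
  del 0.0.0.0/0 (clear depth 0)
  ? 69.109.180.244  path d0:-→d1:-→d2:-→d3:-→d4:-→d5:-→d6:-→d7:-→d8:H4→d9:-→d10:-→d11:-→d12:-→d13:-→d14:-→d15:-→d16:-→d17:-→d18:-→d19:-→d20:-→d21:-→d22:-→d23:-→d24:-→d25:-→d26:-→d27:-→d28:-→d29:-→d30:-→d31:-→d32:H4  best=H4
  del 15.0.0.0/8 (clear depth 8)
  add 69.0.0.0/8 -> H3 at depth 8
  ? 69.0.0.0  path d0:-→d1:-→d2:-→d3:-→d4:-→d5:-→d6:-→d7:-→d8:H3→d9:-  best=H3
  add 0.0.0.0/0 -> H6 at depth 0
  del 0.0.0.0/0 (clear depth 0)
  ? 69.109.180.244  path d0:-→d1:-→d2:-→d3:-→d4:-→d5:-→d6:-→d7:-→d8:H3→d9:-→d10:-→d11:-→d12:-→d13:-→d14:-→d15:-→d16:-→d17:-→d18:-→d19:-→d20:-→d21:-→d22:-→d23:-→d24:-→d25:-→d26:-→d27:-→d28:-→d29:-→d30:-→d31:-→d32:H4  best=H4
  del 15.161.224.0/20 (clear depth 20)
  del 99.143.75.112/29 (clear depth 29)

== LOOKUPS ==
["H4","H4","H0","H4","H4","H4","H3","H4","H4","H4","H4","H1","H4","H3","H4"]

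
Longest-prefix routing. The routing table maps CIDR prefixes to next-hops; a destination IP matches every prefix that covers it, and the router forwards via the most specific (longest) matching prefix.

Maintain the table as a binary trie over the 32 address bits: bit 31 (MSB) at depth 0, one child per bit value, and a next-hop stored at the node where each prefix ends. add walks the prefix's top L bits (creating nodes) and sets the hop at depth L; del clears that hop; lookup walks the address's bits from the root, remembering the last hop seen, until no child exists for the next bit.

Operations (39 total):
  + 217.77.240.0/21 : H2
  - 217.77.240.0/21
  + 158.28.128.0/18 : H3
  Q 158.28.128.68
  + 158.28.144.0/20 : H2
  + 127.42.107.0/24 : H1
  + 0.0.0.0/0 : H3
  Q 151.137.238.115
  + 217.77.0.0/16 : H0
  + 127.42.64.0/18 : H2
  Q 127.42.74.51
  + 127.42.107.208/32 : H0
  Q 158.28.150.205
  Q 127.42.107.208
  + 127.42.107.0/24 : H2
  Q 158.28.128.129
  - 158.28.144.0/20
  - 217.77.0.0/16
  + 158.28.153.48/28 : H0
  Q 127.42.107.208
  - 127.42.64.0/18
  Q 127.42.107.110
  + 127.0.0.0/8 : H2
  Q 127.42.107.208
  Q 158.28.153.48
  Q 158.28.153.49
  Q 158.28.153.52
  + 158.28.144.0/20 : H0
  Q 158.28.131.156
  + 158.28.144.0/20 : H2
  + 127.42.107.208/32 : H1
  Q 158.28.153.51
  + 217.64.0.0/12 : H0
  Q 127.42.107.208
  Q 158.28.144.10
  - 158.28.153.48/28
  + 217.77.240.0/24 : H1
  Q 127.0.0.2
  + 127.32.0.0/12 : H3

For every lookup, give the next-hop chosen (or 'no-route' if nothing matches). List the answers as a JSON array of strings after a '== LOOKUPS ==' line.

Apply in order:
  add 217.77.240.0/21 -> H2 at depth 21
  - 217.77.240.0/21 clear@21
  add 158.28.128.0/18 -> H3 at depth 18
  lookup 158.28.128.68: bits 100111100001110010 walk d0:-→d1:-→d2:-→d3:-→d4:-→d5:-→d6:-→d7:-→d8:-→d9:-→d10:-→d11:-→d12:-→d13:-→d14:-→d15:-→d16:-→d17:-→d18:H3 -> H3
  add 158.28.144.0/20 -> H2 at depth 20
  add 127.42.107.0/24 -> H1 at depth 24
  add 0.0.0.0/0 -> H3 at depth 0
  lookup 151.137.238.115: bits 1001 walk d0:H3→d1:-→d2:-→d3:-→d4:- -> H3
  add 217.77.0.0/16 -> H0 at depth 16
  add 127.42.64.0/18 -> H2 at depth 18
  lookup 127.42.74.51: bits 011111110010101001 walk d0:H3→d1:-→d2:-→d3:-→d4:-→d5:-→d6:-→d7:-→d8:-→d9:-→d10:-→d11:-→d12:-→d13:-→d14:-→d15:-→d16:-→d17:-→d18:H2 -> H2
  add 127.42.107.208/32 -> H0 at depth 32
  lookup 158.28.150.205: bits 10011110000111001001 walk d0:H3→d1:-→d2:-→d3:-→d4:-→d5:-→d6:-→d7:-→d8:-→d9:-→d10:-→d11:-→d12:-→d13:-→d14:-→d15:-→d16:-→d17:-→d18:H3→d19:-→d20:H2 -> H2
  lookup 127.42.107.208: bits 01111111001010100110101111010000 walk d0:H3→d1:-→d2:-→d3:-→d4:-→d5:-→d6:-→d7:-→d8:-→d9:-→d10:-→d11:-→d12:-→d13:-→d14:-→d15:-→d16:-→d17:-→d18:H2→d19:-→d20:-→d21:-→d22:-→d23:-→d24:H1→d25:-→d26:-→d27:-→d28:-→d29:-→d30:-→d31:-→d32:H0 -> H0
  add 127.42.107.0/24 -> H2 at depth 24
  lookup 158.28.128.129: bits 1001111000011100100 walk d0:H3→d1:-→d2:-→d3:-→d4:-→d5:-→d6:-→d7:-→d8:-→d9:-→d10:-→d11:-→d12:-→d13:-→d14:-→d15:-→d16:-→d17:-→d18:H3→d19:- -> H3
  - 158.28.144.0/20 clear@20
  - 217.77.0.0/16 clear@16
  add 158.28.153.48/28 -> H0 at depth 28
  lookup 127.42.107.208: bits 01111111001010100110101111010000 walk d0:H3→d1:-→d2:-→d3:-→d4:-→d5:-→d6:-→d7:-→d8:-→d9:-→d10:-→d11:-→d12:-→d13:-→d14:-→d15:-→d16:-→d17:-→d18:H2→d19:-→d20:-→d21:-→d22:-→d23:-→d24:H2→d25:-→d26:-→d27:-→d28:-→d29:-→d30:-→d31:-→d32:H0 -> H0
  - 127.42.64.0/18 clear@18
  lookup 127.42.107.110: bits 011111110010101001101011 walk d0:H3→d1:-→d2:-→d3:-→d4:-→d5:-→d6:-→d7:-→d8:-→d9:-→d10:-→d11:-→d12:-→d13:-→d14:-→d15:-→d16:-→d17:-→d18:-→d19:-→d20:-→d21:-→d22:-→d23:-→d24:H2 -> H2
  add 127.0.0.0/8 -> H2 at depth 8
  lookup 127.42.107.208: bits 01111111001010100110101111010000 walk d0:H3→d1:-→d2:-→d3:-→d4:-→d5:-→d6:-→d7:-→d8:H2→d9:-→d10:-→d11:-→d12:-→d13:-→d14:-→d15:-→d16:-→d17:-→d18:-→d19:-→d20:-→d21:-→d22:-→d23:-→d24:H2→d25:-→d26:-→d27:-→d28:-→d29:-→d30:-→d31:-→d32:H0 -> H0
  lookup 158.28.153.48: bits 1001111000011100100110010011 walk d0:H3→d1:-→d2:-→d3:-→d4:-→d5:-→d6:-→d7:-→d8:-→d9:-→d10:-→d11:-→d12:-→d13:-→d14:-→d15:-→d16:-→d17:-→d18:H3→d19:-→d20:-→d21:-→d22:-→d23:-→d24:-→d25:-→d26:-→d27:-→d28:H0 -> H0
  lookup 158.28.153.49: bits 1001111000011100100110010011 walk d0:H3→d1:-→d2:-→d3:-→d4:-→d5:-→d6:-→d7:-→d8:-→d9:-→d10:-→d11:-→d12:-→d13:-→d14:-→d15:-→d16:-→d17:-→d18:H3→d19:-→d20:-→d21:-→d22:-→d23:-→d24:-→d25:-→d26:-→d27:-→d28:H0 -> H0
  lookup 158.28.153.52: bits 1001111000011100100110010011 walk d0:H3→d1:-→d2:-→d3:-→d4:-→d5:-→d6:-→d7:-→d8:-→d9:-→d10:-→d11:-→d12:-→d13:-→d14:-→d15:-→d16:-→d17:-→d18:H3→d19:-→d20:-→d21:-→d22:-→d23:-→d24:-→d25:-→d26:-→d27:-→d28:H0 -> H0
  add 158.28.144.0/20 -> H0 at depth 20
  lookup 158.28.131.156: bits 1001111000011100100 walk d0:H3→d1:-→d2:-→d3:-→d4:-→d5:-→d6:-→d7:-→d8:-→d9:-→d10:-→d11:-→d12:-→d13:-→d14:-→d15:-→d16:-→d17:-→d18:H3→d19:- -> H3
  add 158.28.144.0/20 -> H2 at depth 20
  add 127.42.107.208/32 -> H1 at depth 32
  lookup 158.28.153.51: bits 1001111000011100100110010011 walk d0:H3→d1:-→d2:-→d3:-→d4:-→d5:-→d6:-→d7:-→d8:-→d9:-→d10:-→d11:-→d12:-→d13:-→d14:-→d15:-→d16:-→d17:-→d18:H3→d19:-→d20:H2→d21:-→d22:-→d23:-→d24:-→d25:-→d26:-→d27:-→d28:H0 -> H0
  add 217.64.0.0/12 -> H0 at depth 12
  lookup 127.42.107.208: bits 01111111001010100110101111010000 walk d0:H3→d1:-→d2:-→d3:-→d4:-→d5:-→d6:-→d7:-→d8:H2→d9:-→d10:-→d11:-→d12:-→d13:-→d14:-→d15:-→d16:-→d17:-→d18:-→d19:-→d20:-→d21:-→d22:-→d23:-→d24:H2→d25:-→d26:-→d27:-→d28:-→d29:-→d30:-→d31:-→d32:H1 -> H1
  lookup 158.28.144.10: bits 10011110000111001001 walk d0:H3→d1:-→d2:-→d3:-→d4:-→d5:-→d6:-→d7:-→d8:-→d9:-→d10:-→d11:-→d12:-→d13:-→d14:-→d15:-→d16:-→d17:-→d18:H3→d19:-→d20:H2 -> H2
  - 158.28.153.48/28 clear@28
  add 217.77.240.0/24 -> H1 at depth 24
  lookup 127.0.0.2: bits 0111111100 walk d0:H3→d1:-→d2:-→d3:-→d4:-→d5:-→d6:-→d7:-→d8:H2→d9:-→d10:- -> H2
  add 127.32.0.0/12 -> H3 at depth 12

== LOOKUPS ==
["H3","H3","H2","H2","H0","H3","H0","H2","H0","H0","H0","H0","H3","H0","H1","H2","H2"]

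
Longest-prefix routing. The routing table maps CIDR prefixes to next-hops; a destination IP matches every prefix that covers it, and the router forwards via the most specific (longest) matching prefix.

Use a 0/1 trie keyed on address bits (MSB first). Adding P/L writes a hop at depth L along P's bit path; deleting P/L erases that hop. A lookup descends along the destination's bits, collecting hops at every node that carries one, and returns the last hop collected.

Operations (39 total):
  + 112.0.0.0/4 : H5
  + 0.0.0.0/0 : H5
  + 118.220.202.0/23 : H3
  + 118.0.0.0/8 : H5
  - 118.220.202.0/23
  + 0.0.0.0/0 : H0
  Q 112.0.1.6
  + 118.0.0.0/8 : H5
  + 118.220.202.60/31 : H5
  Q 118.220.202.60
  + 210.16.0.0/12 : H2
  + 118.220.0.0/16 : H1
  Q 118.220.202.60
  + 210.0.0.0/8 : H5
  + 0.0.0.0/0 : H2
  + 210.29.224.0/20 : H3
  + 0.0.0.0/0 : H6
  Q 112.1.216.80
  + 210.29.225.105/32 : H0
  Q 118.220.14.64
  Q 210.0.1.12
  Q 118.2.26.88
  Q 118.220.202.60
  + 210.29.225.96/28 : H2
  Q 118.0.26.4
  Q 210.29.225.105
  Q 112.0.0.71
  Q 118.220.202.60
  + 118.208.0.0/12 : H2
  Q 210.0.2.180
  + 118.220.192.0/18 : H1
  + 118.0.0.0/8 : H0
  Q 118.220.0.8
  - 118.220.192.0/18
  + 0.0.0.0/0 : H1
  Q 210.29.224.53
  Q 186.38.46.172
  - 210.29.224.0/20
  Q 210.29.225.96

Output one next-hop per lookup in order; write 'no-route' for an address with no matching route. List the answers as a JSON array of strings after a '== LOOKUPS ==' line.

Apply in order:
  + 112.0.0.0/4 (H5) depth=4
  + 0.0.0.0/0 (H5) depth=0
  + 118.220.202.0/23 (H3) depth=23
  + 118.0.0.0/8 (H5) depth=8
  del 118.220.202.0/23 (clear depth 23)
  + 0.0.0.0/0 (H0) depth=0
  lookup 112.0.1.6: bits 01110 walk d0:H0→d1:-→d2:-→d3:-→d4:H5→d5:- -> H5
  + 118.0.0.0/8 (H5) depth=8
  + 118.220.202.60/31 (H5) depth=31
  lookup 118.220.202.60: bits 0111011011011100110010100011110 walk d0:H0→d1:-→d2:-→d3:-→d4:H5→d5:-→d6:-→d7:-→d8:H5→d9:-→d10:-→d11:-→d12:-→d13:-→d14:-→d15:-→d16:-→d17:-→d18:-→d19:-→d20:-→d21:-→d22:-→d23:-→d24:-→d25:-→d26:-→d27:-→d28:-→d29:-→d30:-→d31:H5 -> H5
  + 210.16.0.0/12 (H2) depth=12
  + 118.220.0.0/16 (H1) depth=16
  lookup 118.220.202.60: bits 0111011011011100110010100011110 walk d0:H0→d1:-→d2:-→d3:-→d4:H5→d5:-→d6:-→d7:-→d8:H5→d9:-→d10:-→d11:-→d12:-→d13:-→d14:-→d15:-→d16:H1→d17:-→d18:-→d19:-→d20:-→d21:-→d22:-→d23:-→d24:-→d25:-→d26:-→d27:-→d28:-→d29:-→d30:-→d31:H5 -> H5
  + 210.0.0.0/8 (H5) depth=8
  + 0.0.0.0/0 (H2) depth=0
  + 210.29.224.0/20 (H3) depth=20
  + 0.0.0.0/0 (H6) depth=0
  lookup 112.1.216.80: bits 01110 walk d0:H6→d1:-→d2:-→d3:-→d4:H5→d5:- -> H5
  + 210.29.225.105/32 (H0) depth=32
  lookup 118.220.14.64: bits 0111011011011100 walk d0:H6→d1:-→d2:-→d3:-→d4:H5→d5:-→d6:-→d7:-→d8:H5→d9:-→d10:-→d11:-→d12:-→d13:-→d14:-→d15:-→d16:H1 -> H1
  lookup 210.0.1.12: bits 11010010000 walk d0:H6→d1:-→d2:-→d3:-→d4:-→d5:-→d6:-→d7:-→d8:H5→d9:-→d10:-→d11:- -> H5
  lookup 118.2.26.88: bits 01110110 walk d0:H6→d1:-→d2:-→d3:-→d4:H5→d5:-→d6:-→d7:-→d8:H5 -> H5
  lookup 118.220.202.60: bits 0111011011011100110010100011110 walk d0:H6→d1:-→d2:-→d3:-→d4:H5→d5:-→d6:-→d7:-→d8:H5→d9:-→d10:-→d11:-→d12:-→d13:-→d14:-→d15:-→d16:H1→d17:-→d18:-→d19:-→d20:-→d21:-→d22:-→d23:-→d24:-→d25:-→d26:-→d27:-→d28:-→d29:-→d30:-→d31:H5 -> H5
  + 210.29.225.96/28 (H2) depth=28
  lookup 118.0.26.4: bits 01110110 walk d0:H6→d1:-→d2:-→d3:-→d4:H5→d5:-→d6:-→d7:-→d8:H5 -> H5
  lookup 210.29.225.105: bits 11010010000111011110000101101001 walk d0:H6→d1:-→d2:-→d3:-→d4:-→d5:-→d6:-→d7:-→d8:H5→d9:-→d10:-→d11:-→d12:H2→d13:-→d14:-→d15:-→d16:-→d17:-→d18:-→d19:-→d20:H3→d21:-→d22:-→d23:-→d24:-→d25:-→d26:-→d27:-→d28:H2→d29:-→d30:-→d31:-→d32:H0 -> H0
  lookup 112.0.0.71: bits 01110 walk d0:H6→d1:-→d2:-→d3:-→d4:H5→d5:- -> H5
  lookup 118.220.202.60: bits 0111011011011100110010100011110 walk d0:H6→d1:-→d2:-→d3:-→d4:H5→d5:-→d6:-→d7:-→d8:H5→d9:-→d10:-→d11:-→d12:-→d13:-→d14:-→d15:-→d16:H1→d17:-→d18:-→d19:-→d20:-→d21:-→d22:-→d23:-→d24:-→d25:-→d26:-→d27:-→d28:-→d29:-→d30:-→d31:H5 -> H5
  + 118.208.0.0/12 (H2) depth=12
  lookup 210.0.2.180: bits 11010010000 walk d0:H6→d1:-→d2:-→d3:-→d4:-→d5:-→d6:-→d7:-→d8:H5→d9:-→d10:-→d11:- -> H5
  + 118.220.192.0/18 (H1) depth=18
  + 118.0.0.0/8 (H0) depth=8
  lookup 118.220.0.8: bits 0111011011011100 walk d0:H6→d1:-→d2:-→d3:-→d4:H5→d5:-→d6:-→d7:-→d8:H0→d9:-→d10:-→d11:-→d12:H2→d13:-→d14:-→d15:-→d16:H1 -> H1
  del 118.220.192.0/18 (clear depth 18)
  + 0.0.0.0/0 (H1) depth=0
  lookup 210.29.224.53: bits 11010010000111011110000 walk d0:H1→d1:-→d2:-→d3:-→d4:-→d5:-→d6:-→d7:-→d8:H5→d9:-→d10:-→d11:-→d12:H2→d13:-→d14:-→d15:-→d16:-→d17:-→d18:-→d19:-→d20:H3→d21:-→d22:-→d23:- -> H3
  lookup 186.38.46.172: bits 1 walk d0:H1→d1:- -> H1
  del 210.29.224.0/20 (clear depth 20)
  lookup 210.29.225.96: bits 1101001000011101111000010110 walk d0:H1→d1:-→d2:-→d3:-→d4:-→d5:-→d6:-→d7:-→d8:H5→d9:-→d10:-→d11:-→d12:H2→d13:-→d14:-→d15:-→d16:-→d17:-→d18:-→d19:-→d20:-→d21:-→d22:-→d23:-→d24:-→d25:-→d26:-→d27:-→d28:H2 -> H2

== LOOKUPS ==
["H5","H5","H5","H5","H1","H5","H5","H5","H5","H0","H5","H5","H5","H1","H3","H1","H2"]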